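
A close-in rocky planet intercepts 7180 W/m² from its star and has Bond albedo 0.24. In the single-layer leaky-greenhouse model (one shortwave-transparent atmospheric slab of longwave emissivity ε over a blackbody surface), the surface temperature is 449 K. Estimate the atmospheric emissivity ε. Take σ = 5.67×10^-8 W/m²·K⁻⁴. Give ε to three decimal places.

0.816

Effective temperature: T_e = [S(1−α)/(4σ)]^(1/4) = 393.8 K.
T_s⁴ = T_e⁴·2/(2−ε) → ε = 2 − 2(T_e/T_s)⁴ = 2 − 2·(393.8/449)⁴ = 0.8160.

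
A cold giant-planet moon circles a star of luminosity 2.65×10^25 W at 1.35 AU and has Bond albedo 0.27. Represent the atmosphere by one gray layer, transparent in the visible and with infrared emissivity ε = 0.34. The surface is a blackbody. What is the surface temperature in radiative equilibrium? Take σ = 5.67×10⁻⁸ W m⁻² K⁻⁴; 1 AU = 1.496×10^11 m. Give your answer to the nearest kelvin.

119 kelvin

d = 1.35 × 1.496×10^11 m = 2.020×10^11 m.
Flux at the orbit: S = L/(4πd²) = 2.65×10^25/(4π·(2.02×10^11)²) = 51.70 W m⁻².
The planet radiates to space at T_e = [S(1−α)/(4σ)]^(1/4) = 113.6 K.
Surface balance with a leaky layer gives σT_s⁴ = σT_e⁴·2/(2−ε), so T_s = T_e·[2/(2−0.34)]^(1/4) = 119.0 K.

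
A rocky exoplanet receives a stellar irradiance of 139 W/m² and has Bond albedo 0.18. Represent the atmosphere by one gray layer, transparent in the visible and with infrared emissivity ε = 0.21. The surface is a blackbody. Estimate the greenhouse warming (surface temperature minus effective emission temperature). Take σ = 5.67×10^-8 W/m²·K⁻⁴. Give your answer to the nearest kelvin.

Effective emission temperature (TOA balance): σT_e⁴ = S(1−α)/4 = 28.50 W/m² → T_e = 149.7 K.
Surface balance with a leaky layer gives σT_s⁴ = σT_e⁴·2/(2−ε), so T_s = T_e·[2/(2−0.21)]^(1/4) = 153.9 K.
T_s − T_e = 153.9 − 149.7 = 4.210 K.

4 K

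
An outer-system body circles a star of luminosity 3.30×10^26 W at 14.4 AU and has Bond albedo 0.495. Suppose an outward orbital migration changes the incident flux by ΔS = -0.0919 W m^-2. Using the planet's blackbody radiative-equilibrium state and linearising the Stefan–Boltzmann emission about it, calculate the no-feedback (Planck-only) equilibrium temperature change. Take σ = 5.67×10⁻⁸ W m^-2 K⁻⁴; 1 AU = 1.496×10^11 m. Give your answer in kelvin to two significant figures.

-0.24 K

Orbital distance: d = 14.4 AU = 2.154×10^12 m.
Flux at the orbit: S = L/(4πd²) = 3.30×10^26/(4π·(2.15×10^12)²) = 5.659 W m^-2.
Reference equilibrium: T_e = [S(1−α)/(4σ)]^(1/4) = 59.58 K.
Only a fraction (1−α) is absorbed and it's spread over 4πR², so ΔF = (1−α)ΔS/4 = -0.01160 W m^-2.
The Planck feedback parameter is 4σT_e³ = 0.04796 W m^-2/K.
Hence the no-feedback warming is ΔF/(4σT_e³) = -0.242 K.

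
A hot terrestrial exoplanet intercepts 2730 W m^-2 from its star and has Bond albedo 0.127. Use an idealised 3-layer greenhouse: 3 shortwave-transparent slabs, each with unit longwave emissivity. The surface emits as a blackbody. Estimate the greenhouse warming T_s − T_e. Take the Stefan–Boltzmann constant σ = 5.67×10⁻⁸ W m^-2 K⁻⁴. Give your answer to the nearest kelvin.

133 K

OLR = S(1−α)/4 = 595.8 W m^-2; the top layer radiates at T_e = 320.2 K.
T_s = (N+1)^(1/4)·T_e = 452.8 K.
So the greenhouse effect raises the surface by 452.8 − 320.2 = 132.6 K.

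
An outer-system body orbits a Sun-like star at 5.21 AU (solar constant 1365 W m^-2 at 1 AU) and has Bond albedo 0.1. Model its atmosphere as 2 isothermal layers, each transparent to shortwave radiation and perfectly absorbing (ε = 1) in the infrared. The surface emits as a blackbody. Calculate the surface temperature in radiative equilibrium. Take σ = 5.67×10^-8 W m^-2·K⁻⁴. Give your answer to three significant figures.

By the inverse-square law, S = 1365/5.21² = 50.29 W m^-2.
The effective emission temperature is T_e = [S(1−α)/(4σ)]^¼ = 118.9 K.
With N = 2 opaque layers, T_s = (N+1)^(1/4)·T_e = 3^(1/4)·118.9 = 156.4 K.

156 K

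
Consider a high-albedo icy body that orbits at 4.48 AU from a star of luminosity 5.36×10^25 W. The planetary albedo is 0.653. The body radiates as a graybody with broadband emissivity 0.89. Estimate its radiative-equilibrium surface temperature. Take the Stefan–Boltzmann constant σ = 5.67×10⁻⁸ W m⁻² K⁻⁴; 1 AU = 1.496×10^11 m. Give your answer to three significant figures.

d = 4.48 × 1.496×10^11 m = 6.702×10^11 m.
S = L/(4πd²) = 9.496 W m⁻².
Absorbed flux (global mean): S(1−α)/4 = 9.496·0.347/4 = 0.8238 W m⁻².
Radiative balance εσT⁴ = 0.8238 gives T = [0.8238/(0.89·σ)]^(1/4) = 63.56 K.

63.6 K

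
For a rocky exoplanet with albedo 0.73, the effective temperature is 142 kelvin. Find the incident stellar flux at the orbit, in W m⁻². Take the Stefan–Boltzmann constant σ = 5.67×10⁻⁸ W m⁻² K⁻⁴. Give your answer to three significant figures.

Invert the energy balance for S: S = 4σT⁴/(1−α).
The emitted flux is σT⁴ = 23.05 W m⁻².
S = 4·23.05/0.27 = 341.5 W m⁻².

342 W m⁻²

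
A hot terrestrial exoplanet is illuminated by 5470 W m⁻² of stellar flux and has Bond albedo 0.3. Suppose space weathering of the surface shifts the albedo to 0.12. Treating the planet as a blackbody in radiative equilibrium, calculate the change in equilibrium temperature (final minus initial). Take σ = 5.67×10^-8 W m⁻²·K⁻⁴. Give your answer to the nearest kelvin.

21 kelvin

Initial: T₁ = [S(1−0.3)/(4σ)]^(1/4) = 360.5 K.
Final:   T₂ = [S(1−0.12)/(4σ)]^(1/4) = 381.7 K.
ΔT = T₂ − T₁ = 21.22 K.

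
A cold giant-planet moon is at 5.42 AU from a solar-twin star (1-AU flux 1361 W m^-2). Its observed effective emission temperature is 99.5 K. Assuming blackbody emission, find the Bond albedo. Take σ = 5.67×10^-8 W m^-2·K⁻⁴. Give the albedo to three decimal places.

Flux at the orbit: S = 1361/(5.42)² = 46.33 W m^-2.
From σT⁴ = S(1−α)/4 we invert for α: 1−α = 4σT⁴/S.
4σT⁴ = 4·5.67×10⁻⁸·(99.5)⁴ = 22.23 W m^-2.
Hence α = 1 − 22.23/46.33 = 0.5202.

0.520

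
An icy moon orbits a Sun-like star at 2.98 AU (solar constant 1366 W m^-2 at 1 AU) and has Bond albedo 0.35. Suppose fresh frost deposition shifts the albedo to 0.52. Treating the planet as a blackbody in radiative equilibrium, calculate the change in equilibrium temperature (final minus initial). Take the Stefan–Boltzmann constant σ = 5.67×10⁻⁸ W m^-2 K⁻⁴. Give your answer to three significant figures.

-10.6 K

Flux at the orbit: S = 1366/(2.98)² = 153.8 W m^-2.
Before: T₁ = [153.8·0.65/(4σ)]^(1/4) = 144.9 K.
After:  T₂ = [153.8·0.48/(4σ)]^(1/4) = 134.3 K.
ΔT = T₂ − T₁ = -10.58 K.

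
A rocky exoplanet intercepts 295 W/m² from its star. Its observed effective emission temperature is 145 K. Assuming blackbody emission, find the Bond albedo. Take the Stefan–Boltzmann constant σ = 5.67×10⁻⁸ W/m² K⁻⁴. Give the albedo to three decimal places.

0.660

From σT⁴ = S(1−α)/4 we invert for α: 1−α = 4σT⁴/S.
σT⁴ = 25.06 W/m², so 4σT⁴ = 100.3 W/m².
Hence α = 1 − 100.3/295.0 = 0.6601.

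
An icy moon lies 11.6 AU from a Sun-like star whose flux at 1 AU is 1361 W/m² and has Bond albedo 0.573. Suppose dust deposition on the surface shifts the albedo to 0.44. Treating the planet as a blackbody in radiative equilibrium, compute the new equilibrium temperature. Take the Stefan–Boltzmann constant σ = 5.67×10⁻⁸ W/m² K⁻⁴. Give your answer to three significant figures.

70.7 kelvin

Irradiance scales as 1/d², so S = 1361 W/m² × (1/11.6)² = 10.11 W/m².
New equilibrium: T₂ = [(1−0.44)·10.11/(4σ)]^(1/4) = 70.69 K.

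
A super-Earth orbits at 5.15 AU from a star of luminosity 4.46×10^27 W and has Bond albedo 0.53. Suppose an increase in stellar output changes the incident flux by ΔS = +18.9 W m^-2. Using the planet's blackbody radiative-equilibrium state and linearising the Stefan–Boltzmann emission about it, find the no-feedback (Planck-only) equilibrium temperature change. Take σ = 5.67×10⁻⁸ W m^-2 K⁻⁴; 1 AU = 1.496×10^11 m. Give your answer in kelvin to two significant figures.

d = 5.15 × 1.496×10^11 m = 7.704×10^11 m.
Flux at the orbit: S = L/(4πd²) = 4.46×10^27/(4π·(7.70×10^11)²) = 597.9 W m^-2.
The baseline emission temperature is T_e = 187.6 K.
Only a fraction (1−α) is absorbed and it's spread over 4πR², so ΔF = (1−α)ΔS/4 = 2.221 W m^-2.
The Planck feedback parameter is 4σT_e³ = 1.498 W m^-2/K.
Hence the no-feedback warming is ΔF/(4σT_e³) = 1.48 K.

1.5 K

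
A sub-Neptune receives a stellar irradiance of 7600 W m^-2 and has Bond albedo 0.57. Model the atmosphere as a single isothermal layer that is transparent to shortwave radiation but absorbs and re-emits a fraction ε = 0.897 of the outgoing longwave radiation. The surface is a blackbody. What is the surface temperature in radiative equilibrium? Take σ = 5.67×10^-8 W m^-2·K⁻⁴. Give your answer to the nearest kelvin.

At the top of the atmosphere, σT_e⁴ = S(1−α)/4 = 817.0 W m^-2, giving T_e = 346.5 K.
For a single slab of emissivity ε, T_s⁴ = 2T_e⁴/(2−ε); thus T_s = 346.5·(1.813)^(1/4) = 402.0 K.

402 kelvin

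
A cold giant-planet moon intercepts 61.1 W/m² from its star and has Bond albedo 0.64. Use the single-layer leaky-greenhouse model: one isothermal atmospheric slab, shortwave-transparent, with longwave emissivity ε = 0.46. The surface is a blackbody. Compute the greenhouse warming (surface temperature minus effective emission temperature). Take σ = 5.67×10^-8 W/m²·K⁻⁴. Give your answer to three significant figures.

6.70 kelvin

The planet radiates to space at T_e = [S(1−α)/(4σ)]^(1/4) = 99.24 K.
For a single slab of emissivity ε, T_s⁴ = 2T_e⁴/(2−ε); thus T_s = 99.24·(1.299)^(1/4) = 105.9 K.
Greenhouse warming: T_s − T_e = 6.701 K.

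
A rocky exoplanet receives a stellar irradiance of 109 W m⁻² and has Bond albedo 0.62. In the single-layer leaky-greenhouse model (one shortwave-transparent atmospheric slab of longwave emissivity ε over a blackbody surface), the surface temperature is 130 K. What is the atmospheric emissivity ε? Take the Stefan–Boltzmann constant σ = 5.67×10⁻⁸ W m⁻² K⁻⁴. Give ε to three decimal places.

0.721

TOA balance gives T_e = 116.2 K.
T_s⁴ = T_e⁴·2/(2−ε) → ε = 2 − 2(T_e/T_s)⁴ = 2 − 2·(116.2/130)⁴ = 0.7211.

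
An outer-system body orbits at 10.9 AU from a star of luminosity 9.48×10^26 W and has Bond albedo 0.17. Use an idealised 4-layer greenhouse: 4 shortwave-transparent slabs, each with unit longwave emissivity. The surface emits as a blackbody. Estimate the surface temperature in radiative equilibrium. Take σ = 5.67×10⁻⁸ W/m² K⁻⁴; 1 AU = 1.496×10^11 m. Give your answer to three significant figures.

151 K

d = 10.9 × 1.496×10^11 m = 1.631×10^12 m.
S = L/(4πd²) = 28.37 W/m².
Top-of-atmosphere balance: σT_e⁴ = S(1−α)/4 = 5.887 W/m² → T_e = 100.9 K.
Layer-by-layer balance gives σT_s⁴ = (N+1)σT_e⁴, so T_s = 5^¼·100.9 = 150.9 K.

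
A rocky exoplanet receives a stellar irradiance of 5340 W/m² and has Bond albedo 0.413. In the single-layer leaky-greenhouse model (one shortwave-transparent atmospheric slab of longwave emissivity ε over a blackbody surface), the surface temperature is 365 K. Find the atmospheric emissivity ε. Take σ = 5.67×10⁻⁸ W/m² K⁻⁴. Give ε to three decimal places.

TOA balance gives T_e = 342.9 K.
T_s⁴ = T_e⁴·2/(2−ε) → ε = 2 − 2(T_e/T_s)⁴ = 2 − 2·(342.9/365)⁴ = 0.4426.

0.443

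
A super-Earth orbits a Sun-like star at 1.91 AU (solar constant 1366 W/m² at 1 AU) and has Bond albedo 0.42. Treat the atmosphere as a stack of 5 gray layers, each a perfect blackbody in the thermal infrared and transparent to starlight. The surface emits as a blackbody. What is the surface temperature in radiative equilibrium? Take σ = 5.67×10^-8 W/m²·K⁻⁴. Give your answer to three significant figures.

275 kelvin

Irradiance scales as 1/d², so S = 1366 W/m² × (1/1.91)² = 374.4 W/m².
The effective emission temperature is T_e = [S(1−α)/(4σ)]^¼ = 175.9 K.
Layer-by-layer balance gives σT_s⁴ = (N+1)σT_e⁴, so T_s = 6^¼·175.9 = 275.3 K.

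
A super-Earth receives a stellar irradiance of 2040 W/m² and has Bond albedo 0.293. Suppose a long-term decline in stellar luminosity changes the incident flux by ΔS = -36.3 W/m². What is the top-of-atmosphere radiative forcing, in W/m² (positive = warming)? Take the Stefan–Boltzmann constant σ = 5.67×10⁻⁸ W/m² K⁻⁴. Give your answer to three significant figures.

ΔF = Δ[S(1−α)]/4 = (1−0.293)·-36.3/4 = -6.416 W/m².

-6.42 W/m²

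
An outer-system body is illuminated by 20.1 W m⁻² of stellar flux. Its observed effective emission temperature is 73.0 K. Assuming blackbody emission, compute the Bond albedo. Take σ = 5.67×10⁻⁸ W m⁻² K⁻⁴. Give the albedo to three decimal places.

Energy balance: S(1−α)/4 = σT⁴, so 1−α = 4σT⁴/S.
4σT⁴ = 4·5.67×10⁻⁸·(73.0)⁴ = 6.441 W m⁻².
Hence α = 1 − 6.441/20.10 = 0.6796.

0.680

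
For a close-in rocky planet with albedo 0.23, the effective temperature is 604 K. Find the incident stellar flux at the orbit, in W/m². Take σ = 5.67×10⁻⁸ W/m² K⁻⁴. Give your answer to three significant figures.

39200 W/m²

From S(1−α)/4 = σT⁴: S = 4σT⁴/(1−α).
σT⁴ = 5.67×10⁻⁸·(604)⁴ = 7546 W/m².
S = 4·7546/0.77 = 39200 W/m².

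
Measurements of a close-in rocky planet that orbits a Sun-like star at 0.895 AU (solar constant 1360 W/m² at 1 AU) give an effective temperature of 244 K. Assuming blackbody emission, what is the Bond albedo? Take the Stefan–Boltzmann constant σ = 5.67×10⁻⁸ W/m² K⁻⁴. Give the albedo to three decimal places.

Flux at the orbit: S = 1360/(0.895)² = 1698 W/m².
From σT⁴ = S(1−α)/4 we invert for α: 1−α = 4σT⁴/S.
4σT⁴ = 4·5.67×10⁻⁸·(244)⁴ = 803.9 W/m².
1−α = 803.9/1698 = 0.4735, so α = 0.5265.

0.527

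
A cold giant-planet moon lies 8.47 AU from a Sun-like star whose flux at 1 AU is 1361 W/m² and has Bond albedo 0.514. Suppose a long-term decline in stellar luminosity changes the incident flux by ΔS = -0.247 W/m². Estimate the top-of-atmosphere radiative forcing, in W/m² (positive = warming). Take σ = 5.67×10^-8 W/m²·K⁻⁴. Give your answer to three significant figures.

-0.0300 W/m²

Irradiance scales as 1/d², so S = 1361 W/m² × (1/8.47)² = 18.97 W/m².
ΔF = Δ[S(1−α)]/4 = (1−0.514)·-0.247/4 = -0.03001 W/m².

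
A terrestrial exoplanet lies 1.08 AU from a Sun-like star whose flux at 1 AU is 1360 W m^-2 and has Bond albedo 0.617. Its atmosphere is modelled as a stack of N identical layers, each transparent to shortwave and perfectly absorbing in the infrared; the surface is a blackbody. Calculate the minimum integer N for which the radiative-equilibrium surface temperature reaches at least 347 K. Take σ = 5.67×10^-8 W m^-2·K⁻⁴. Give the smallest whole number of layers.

Irradiance scales as 1/d², so S = 1360 W m^-2 × (1/1.08)² = 1166 W m^-2.
Top-of-atmosphere balance: σT_e⁴ = S(1−α)/4 = 111.6 W m^-2 → T_e = 210.7 K.
Since T_s⁴ = (N+1)T_e⁴, we need N ≥ (T_s/T_e)⁴ − 1 = 6.363.
The minimum whole number is N = 7.

7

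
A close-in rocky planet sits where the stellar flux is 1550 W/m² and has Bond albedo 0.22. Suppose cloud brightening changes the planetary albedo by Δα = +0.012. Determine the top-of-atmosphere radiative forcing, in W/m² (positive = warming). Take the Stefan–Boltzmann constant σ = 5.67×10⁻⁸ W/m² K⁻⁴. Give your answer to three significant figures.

The change in absorbed flux is Δ[S(1−α)/4] = −SΔα/4 = -4.650 W/m².

-4.65 W/m²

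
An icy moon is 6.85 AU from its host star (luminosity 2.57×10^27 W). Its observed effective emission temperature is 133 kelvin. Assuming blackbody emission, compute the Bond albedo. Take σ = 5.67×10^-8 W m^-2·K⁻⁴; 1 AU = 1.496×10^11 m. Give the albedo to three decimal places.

0.636

d = 6.85 × 1.496×10^11 m = 1.025×10^12 m.
S = L/(4πd²) = 194.8 W m^-2.
Rearranging the radiative balance, α = 1 − 4σT⁴/S.
σT⁴ = 17.74 W m^-2, so 4σT⁴ = 70.97 W m^-2.
Hence α = 1 − 70.97/194.8 = 0.6356.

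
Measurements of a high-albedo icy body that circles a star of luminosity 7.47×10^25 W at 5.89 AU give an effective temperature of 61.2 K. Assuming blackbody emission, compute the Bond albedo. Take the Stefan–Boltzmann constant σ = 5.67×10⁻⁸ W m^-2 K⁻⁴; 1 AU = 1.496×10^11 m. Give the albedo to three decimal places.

0.584

d = 5.89 × 1.496×10^11 m = 8.811×10^11 m.
S = L/(4πd²) = 7.656 W m^-2.
From σT⁴ = S(1−α)/4 we invert for α: 1−α = 4σT⁴/S.
σT⁴ = 0.7954 W m^-2, so 4σT⁴ = 3.182 W m^-2.
1−α = 3.182/7.656 = 0.4156, so α = 0.5844.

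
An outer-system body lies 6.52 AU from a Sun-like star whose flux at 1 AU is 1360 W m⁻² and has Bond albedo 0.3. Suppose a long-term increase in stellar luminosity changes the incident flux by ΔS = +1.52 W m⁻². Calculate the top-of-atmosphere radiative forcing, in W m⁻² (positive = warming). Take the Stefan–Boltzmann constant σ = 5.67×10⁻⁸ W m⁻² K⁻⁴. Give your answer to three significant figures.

0.266 W m⁻²

Irradiance scales as 1/d², so S = 1360 W m⁻² × (1/6.52)² = 31.99 W m⁻².
TOA radiative forcing: ΔF = (1−α)ΔS/4 = 0.7·(+1.52)/4 = 0.2660 W m⁻².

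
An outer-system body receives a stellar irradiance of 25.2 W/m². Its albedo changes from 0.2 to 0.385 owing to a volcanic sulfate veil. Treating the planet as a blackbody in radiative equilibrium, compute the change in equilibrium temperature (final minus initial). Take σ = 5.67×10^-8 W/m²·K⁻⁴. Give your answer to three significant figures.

Initial: T₁ = [S(1−0.2)/(4σ)]^(1/4) = 97.10 K.
Final:   T₂ = [S(1−0.385)/(4σ)]^(1/4) = 90.92 K.
ΔT = T₂ − T₁ = -6.179 K.

-6.18 K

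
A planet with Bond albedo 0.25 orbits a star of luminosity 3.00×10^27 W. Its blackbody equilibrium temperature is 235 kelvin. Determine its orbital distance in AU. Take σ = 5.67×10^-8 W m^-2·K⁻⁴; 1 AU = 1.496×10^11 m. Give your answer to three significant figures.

Required flux: S = 4σT⁴/(1−α) = 922.3 W m^-2.
From L = 4πd²S, d = √(3.00×10^27/(4π·922.3)) = 5.088×10^11 m = 3.401 AU.

3.40 AU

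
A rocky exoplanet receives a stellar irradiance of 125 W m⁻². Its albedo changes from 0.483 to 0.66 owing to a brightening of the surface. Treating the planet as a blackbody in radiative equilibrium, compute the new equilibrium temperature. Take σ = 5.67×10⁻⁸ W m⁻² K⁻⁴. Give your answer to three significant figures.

117 kelvin

T₂ = [S(1−α₂)/(4σ)]^(1/4) = [125.0·0.34/(4σ)]^(1/4) = 117.0 K.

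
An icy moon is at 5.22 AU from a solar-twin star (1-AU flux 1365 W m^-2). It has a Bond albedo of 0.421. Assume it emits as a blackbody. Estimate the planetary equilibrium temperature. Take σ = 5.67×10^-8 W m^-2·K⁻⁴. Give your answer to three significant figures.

106 K

Flux at the orbit: S = 1365/(5.22)² = 50.09 W m^-2.
The planet absorbs (1−α)S over its disc πR² and re-emits over 4πR², so the mean absorbed flux is (1−0.421)·50.09/4 = 7.251 W m^-2.
In equilibrium σT⁴ equals this, so T = 106.3 K.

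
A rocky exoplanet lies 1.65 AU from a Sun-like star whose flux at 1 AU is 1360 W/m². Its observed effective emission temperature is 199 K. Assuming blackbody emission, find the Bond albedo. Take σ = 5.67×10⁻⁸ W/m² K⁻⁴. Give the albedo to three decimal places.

By the inverse-square law, S = 1360/1.65² = 499.5 W/m².
Rearranging the radiative balance, α = 1 − 4σT⁴/S.
σT⁴ = 88.92 W/m², so 4σT⁴ = 355.7 W/m².
1−α = 355.7/499.5 = 0.7120, so α = 0.2880.

0.288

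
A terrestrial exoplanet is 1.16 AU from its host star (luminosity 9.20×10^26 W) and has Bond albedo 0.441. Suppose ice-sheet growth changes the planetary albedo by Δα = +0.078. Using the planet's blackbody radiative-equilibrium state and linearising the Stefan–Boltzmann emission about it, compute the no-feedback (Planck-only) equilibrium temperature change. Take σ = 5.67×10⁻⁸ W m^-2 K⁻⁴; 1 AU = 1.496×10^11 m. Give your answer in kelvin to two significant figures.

d = 1.16 × 1.496×10^11 m = 1.735×10^11 m.
S = L/(4πd²) = 2431 W m^-2.
Reference equilibrium: T_e = [S(1−α)/(4σ)]^(1/4) = 278.2 K.
TOA radiative forcing: ΔF = −S·Δα/4 = −2431·(+0.078)/4 = -47.41 W m^-2.
Planck response: λ_P = 4σT_e³ = 4·5.67×10⁻⁸·(278.2)³ = 4.884 W m^-2/K.
Hence the no-feedback warming is ΔF/(4σT_e³) = -9.71 K.

-9.7 kelvin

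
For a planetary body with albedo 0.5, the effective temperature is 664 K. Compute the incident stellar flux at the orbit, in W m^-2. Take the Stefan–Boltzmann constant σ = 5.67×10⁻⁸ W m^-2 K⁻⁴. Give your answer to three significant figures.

From S(1−α)/4 = σT⁴: S = 4σT⁴/(1−α).
σT⁴ = 5.67×10⁻⁸·(664)⁴ = 11020 W m^-2.
S = 4·11020/0.5 = 88170 W m^-2.

88200 W m^-2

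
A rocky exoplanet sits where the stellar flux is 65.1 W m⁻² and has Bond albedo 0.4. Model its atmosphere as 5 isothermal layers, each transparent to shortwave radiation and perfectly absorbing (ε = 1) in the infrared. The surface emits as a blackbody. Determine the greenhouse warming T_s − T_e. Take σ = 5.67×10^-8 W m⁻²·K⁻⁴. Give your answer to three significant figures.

Top-of-atmosphere balance: σT_e⁴ = S(1−α)/4 = 9.765 W m⁻² → T_e = 114.6 K.
T_s = (N+1)^(1/4)·T_e = 179.3 K.
So the greenhouse effect raises the surface by 179.3 − 114.6 = 64.73 K.

64.7 K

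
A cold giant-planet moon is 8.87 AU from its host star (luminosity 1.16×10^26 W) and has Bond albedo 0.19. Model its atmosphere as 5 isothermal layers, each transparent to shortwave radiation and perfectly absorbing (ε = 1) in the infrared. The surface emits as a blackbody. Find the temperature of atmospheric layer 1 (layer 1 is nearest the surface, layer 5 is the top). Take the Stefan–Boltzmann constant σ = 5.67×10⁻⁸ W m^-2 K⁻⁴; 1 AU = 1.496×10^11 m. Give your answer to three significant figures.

Orbital distance: d = 8.87 AU = 1.327×10^12 m.
Flux at the orbit: S = L/(4πd²) = 1.16×10^26/(4π·(1.33×10^12)²) = 5.242 W m^-2.
Top-of-atmosphere balance: σT_e⁴ = S(1−α)/4 = 1.062 W m^-2 → T_e = 65.78 K.
In the N-layer model, layer k (counted from the surface) has T_k = (N+1−k)^(1/4)·T_e.
T_1 = (5)^(1/4)·65.78 = 98.36 K.

98.4 K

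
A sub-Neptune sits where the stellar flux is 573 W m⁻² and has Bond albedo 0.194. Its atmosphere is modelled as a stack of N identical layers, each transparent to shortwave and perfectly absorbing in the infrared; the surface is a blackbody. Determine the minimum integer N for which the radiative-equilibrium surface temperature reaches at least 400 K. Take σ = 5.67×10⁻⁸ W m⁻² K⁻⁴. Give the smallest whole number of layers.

The effective emission temperature is T_e = [S(1−α)/(4σ)]^¼ = 212.4 K.
Need (N+1)T_e⁴ ≥ T_s⁴, i.e. N+1 ≥ (400/212.4)⁴ = 12.572.
Rounding up, N = 12.

12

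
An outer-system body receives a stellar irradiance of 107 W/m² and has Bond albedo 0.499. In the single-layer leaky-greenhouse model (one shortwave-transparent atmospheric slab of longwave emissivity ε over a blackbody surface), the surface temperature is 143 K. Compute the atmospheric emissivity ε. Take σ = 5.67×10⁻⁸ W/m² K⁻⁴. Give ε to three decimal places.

Effective temperature: T_e = [S(1−α)/(4σ)]^(1/4) = 124.0 K.
Since (2−ε)/2 = (T_e/T_s)⁴ = 0.5652, ε = 0.8695.

0.870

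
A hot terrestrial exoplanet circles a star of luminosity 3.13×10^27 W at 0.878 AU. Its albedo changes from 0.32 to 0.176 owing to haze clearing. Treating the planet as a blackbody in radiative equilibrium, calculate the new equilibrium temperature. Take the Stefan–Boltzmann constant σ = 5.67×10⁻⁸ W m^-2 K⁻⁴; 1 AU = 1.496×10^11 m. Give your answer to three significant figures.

Orbital distance: d = 0.878 AU = 1.313×10^11 m.
S = L/(4πd²) = 14440 W m^-2.
New equilibrium: T₂ = [(1−0.176)·14440/(4σ)]^(1/4) = 478.6 K.

479 K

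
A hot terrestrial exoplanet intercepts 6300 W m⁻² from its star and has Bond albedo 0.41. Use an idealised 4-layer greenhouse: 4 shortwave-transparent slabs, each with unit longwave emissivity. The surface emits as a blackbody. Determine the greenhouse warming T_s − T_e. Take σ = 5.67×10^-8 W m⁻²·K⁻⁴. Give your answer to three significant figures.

The effective emission temperature is T_e = [S(1−α)/(4σ)]^¼ = 357.8 K.
Surface: T_s = (5)^¼·T_e = 535.0 K.
Warming: T_s − T_e = 177.2 K.

177 kelvin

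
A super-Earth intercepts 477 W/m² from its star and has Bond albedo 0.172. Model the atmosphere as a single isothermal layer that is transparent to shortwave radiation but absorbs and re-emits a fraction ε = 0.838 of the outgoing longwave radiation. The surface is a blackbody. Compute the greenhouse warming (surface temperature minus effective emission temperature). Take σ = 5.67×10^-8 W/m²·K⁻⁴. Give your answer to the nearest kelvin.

30 kelvin

The planet radiates to space at T_e = [S(1−α)/(4σ)]^(1/4) = 204.3 K.
For a single slab of emissivity ε, T_s⁴ = 2T_e⁴/(2−ε); thus T_s = 204.3·(1.721)^(1/4) = 234.0 K.
The atmosphere warms the surface by 29.70 K.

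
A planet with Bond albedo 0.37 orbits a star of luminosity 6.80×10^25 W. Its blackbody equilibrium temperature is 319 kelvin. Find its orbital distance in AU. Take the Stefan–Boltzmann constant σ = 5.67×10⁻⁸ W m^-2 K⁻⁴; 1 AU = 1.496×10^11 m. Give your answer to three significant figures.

0.255 AU

Energy balance gives S = 4σT⁴/(1−α) = 3728 W m^-2.
From L = 4πd²S, d = √(6.80×10^25/(4π·3728)) = 3.810×10^10 m = 0.2547 AU.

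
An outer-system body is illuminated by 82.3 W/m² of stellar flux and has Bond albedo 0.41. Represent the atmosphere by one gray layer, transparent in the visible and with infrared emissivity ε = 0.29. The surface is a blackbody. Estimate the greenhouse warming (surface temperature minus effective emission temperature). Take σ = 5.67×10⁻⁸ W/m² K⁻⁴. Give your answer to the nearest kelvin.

5 kelvin

The planet radiates to space at T_e = [S(1−α)/(4σ)]^(1/4) = 121.0 K.
Surface balance with a leaky layer gives σT_s⁴ = σT_e⁴·2/(2−ε), so T_s = T_e·[2/(2−0.29)]^(1/4) = 125.8 K.
Greenhouse warming: T_s − T_e = 4.831 K.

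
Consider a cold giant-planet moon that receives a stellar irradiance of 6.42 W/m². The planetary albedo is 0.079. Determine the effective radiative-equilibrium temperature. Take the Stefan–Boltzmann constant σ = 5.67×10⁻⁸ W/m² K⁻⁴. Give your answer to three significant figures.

Averaging over the sphere, the absorbed flux is S(1−α)/4 = 1.478 W/m².
Balancing against σT⁴: T = (1.478/5.67×10⁻⁸)^(1/4) = 71.46 K.

71.5 K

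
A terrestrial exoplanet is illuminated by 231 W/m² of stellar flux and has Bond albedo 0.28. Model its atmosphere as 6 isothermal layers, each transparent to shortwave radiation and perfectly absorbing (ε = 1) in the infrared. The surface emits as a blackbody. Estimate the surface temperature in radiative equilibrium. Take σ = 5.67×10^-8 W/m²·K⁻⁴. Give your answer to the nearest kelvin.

268 kelvin

OLR = S(1−α)/4 = 41.58 W/m²; the top layer radiates at T_e = 164.6 K.
With N = 6 opaque layers, T_s = (N+1)^(1/4)·T_e = 7^(1/4)·164.6 = 267.7 K.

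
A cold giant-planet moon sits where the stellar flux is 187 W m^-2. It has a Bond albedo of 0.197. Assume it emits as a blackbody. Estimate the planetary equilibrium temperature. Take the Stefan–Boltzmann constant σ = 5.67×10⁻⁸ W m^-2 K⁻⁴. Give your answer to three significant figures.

Absorbed flux (global mean): S(1−α)/4 = 187.0·0.803/4 = 37.54 W m^-2.
Balancing against σT⁴: T = (37.54/5.67×10⁻⁸)^(1/4) = 160.4 K.

160 K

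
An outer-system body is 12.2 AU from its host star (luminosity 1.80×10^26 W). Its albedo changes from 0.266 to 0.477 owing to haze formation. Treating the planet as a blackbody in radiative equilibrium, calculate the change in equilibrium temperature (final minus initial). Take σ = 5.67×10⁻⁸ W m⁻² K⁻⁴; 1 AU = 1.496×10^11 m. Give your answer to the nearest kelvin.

d = 12.2 × 1.496×10^11 m = 1.825×10^12 m.
S = L/(4πd²) = 4.300 W m⁻².
With α = 0.266, T₁ = 61.08 K.
After:  T₂ = [4.300·0.523/(4σ)]^(1/4) = 56.12 K.
Change: 56.12 − 61.08 = -4.962 K.

-5 kelvin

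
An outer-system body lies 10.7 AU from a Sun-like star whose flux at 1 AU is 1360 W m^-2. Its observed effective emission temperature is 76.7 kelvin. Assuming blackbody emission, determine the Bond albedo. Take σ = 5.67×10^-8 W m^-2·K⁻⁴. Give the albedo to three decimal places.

0.339

Irradiance scales as 1/d², so S = 1360 W m^-2 × (1/10.7)² = 11.88 W m^-2.
From σT⁴ = S(1−α)/4 we invert for α: 1−α = 4σT⁴/S.
σT⁴ = 1.962 W m^-2, so 4σT⁴ = 7.849 W m^-2.
1−α = 7.849/11.88 = 0.6608, so α = 0.3392.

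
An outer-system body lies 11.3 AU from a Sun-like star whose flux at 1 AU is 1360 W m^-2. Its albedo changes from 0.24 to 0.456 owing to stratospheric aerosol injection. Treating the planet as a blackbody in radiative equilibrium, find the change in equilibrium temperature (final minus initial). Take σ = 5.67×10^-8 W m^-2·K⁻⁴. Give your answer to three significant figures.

By the inverse-square law, S = 1360/11.3² = 10.65 W m^-2.
Initial: T₁ = [S(1−0.24)/(4σ)]^(1/4) = 77.29 K.
Final:   T₂ = [S(1−0.456)/(4σ)]^(1/4) = 71.09 K.
Change: 71.09 − 77.29 = -6.198 K.

-6.20 K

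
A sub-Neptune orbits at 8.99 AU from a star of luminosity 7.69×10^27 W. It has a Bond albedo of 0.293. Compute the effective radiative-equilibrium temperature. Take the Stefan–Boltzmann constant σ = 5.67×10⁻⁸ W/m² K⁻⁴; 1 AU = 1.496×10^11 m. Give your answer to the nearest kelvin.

d = 8.99 × 1.496×10^11 m = 1.345×10^12 m.
Flux at the orbit: S = L/(4πd²) = 7.69×10^27/(4π·(1.34×10^12)²) = 338.3 W/m².
Averaging over the sphere, the absorbed flux is S(1−α)/4 = 59.80 W/m².
In equilibrium σT⁴ equals this, so T = 180.2 K.

180 kelvin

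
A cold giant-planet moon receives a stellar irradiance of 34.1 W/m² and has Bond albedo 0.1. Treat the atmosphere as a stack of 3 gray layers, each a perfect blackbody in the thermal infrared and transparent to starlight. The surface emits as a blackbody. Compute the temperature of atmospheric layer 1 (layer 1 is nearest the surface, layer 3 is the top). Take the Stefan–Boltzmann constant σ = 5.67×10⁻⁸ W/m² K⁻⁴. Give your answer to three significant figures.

The effective emission temperature is T_e = [S(1−α)/(4σ)]^¼ = 107.9 K.
In the N-layer model, layer k (counted from the surface) has T_k = (N+1−k)^(1/4)·T_e.
T_1 = (3)^(1/4)·107.9 = 141.9 K.

142 K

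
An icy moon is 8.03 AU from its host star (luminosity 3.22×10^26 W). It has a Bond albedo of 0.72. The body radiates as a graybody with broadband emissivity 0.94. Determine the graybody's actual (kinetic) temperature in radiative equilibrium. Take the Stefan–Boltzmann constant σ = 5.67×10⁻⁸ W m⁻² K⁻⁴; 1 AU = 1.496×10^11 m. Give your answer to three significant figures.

Orbital distance: d = 8.03 AU = 1.201×10^12 m.
S = L/(4πd²) = 17.76 W m⁻².
Averaging over the sphere, the absorbed flux is S(1−α)/4 = 1.243 W m⁻².
Radiative balance εσT⁴ = 1.243 gives T = [1.243/(0.94·σ)]^(1/4) = 69.49 K.

69.5 K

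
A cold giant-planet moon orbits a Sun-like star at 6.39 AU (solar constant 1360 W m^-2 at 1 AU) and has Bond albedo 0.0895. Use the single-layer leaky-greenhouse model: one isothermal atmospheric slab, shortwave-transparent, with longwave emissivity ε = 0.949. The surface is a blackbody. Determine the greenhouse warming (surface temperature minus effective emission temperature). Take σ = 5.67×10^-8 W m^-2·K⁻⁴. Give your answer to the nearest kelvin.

19 kelvin

By the inverse-square law, S = 1360/6.39² = 33.31 W m^-2.
The planet radiates to space at T_e = [S(1−α)/(4σ)]^(1/4) = 107.5 K.
Surface balance with a leaky layer gives σT_s⁴ = σT_e⁴·2/(2−ε), so T_s = T_e·[2/(2−0.949)]^(1/4) = 126.3 K.
Greenhouse warming: T_s − T_e = 18.77 K.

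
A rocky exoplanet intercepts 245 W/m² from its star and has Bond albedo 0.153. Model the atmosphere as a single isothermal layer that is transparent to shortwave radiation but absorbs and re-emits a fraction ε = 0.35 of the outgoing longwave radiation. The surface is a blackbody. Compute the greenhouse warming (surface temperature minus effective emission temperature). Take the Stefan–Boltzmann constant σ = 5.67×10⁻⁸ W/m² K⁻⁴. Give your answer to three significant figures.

8.57 K

Effective emission temperature (TOA balance): σT_e⁴ = S(1−α)/4 = 51.88 W/m² → T_e = 173.9 K.
The surface balance (absorbed SW + ε·downward IR = σT_s⁴) with T_a⁴ = T_s⁴/2 reduces to T_s = T_e·[2/(2−ε)]^¼ = 182.5 K.
The atmosphere warms the surface by 8.569 K.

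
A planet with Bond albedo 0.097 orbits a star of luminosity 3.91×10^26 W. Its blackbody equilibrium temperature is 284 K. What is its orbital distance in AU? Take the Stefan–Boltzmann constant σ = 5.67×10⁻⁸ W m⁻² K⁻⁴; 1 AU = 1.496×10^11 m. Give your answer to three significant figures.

0.922 AU

Energy balance gives S = 4σT⁴/(1−α) = 1634 W m⁻².
S = L/(4πd²) → d = √(L/4πS) = √(3.91×10^26/(4π·1634)) = 1.380×10^11 m = 0.9224 AU.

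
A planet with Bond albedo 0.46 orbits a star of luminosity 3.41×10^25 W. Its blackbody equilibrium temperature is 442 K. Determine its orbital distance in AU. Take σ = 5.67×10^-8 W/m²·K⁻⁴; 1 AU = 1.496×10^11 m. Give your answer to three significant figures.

The flux needed for this T is 4σT⁴/(1−0.46) = 16030 W/m².
Then d = [L/(4πS)]^(1/2) = 1.301×10^10 m, i.e. 0.08697 AU.

0.0870 AU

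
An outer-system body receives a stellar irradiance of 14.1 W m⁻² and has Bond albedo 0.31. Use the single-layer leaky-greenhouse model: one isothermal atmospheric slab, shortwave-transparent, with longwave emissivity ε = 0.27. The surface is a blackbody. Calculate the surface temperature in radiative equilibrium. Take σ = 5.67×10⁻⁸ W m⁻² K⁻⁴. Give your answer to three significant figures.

83.9 K

The planet radiates to space at T_e = [S(1−α)/(4σ)]^(1/4) = 80.93 K.
For a single slab of emissivity ε, T_s⁴ = 2T_e⁴/(2−ε); thus T_s = 80.93·(1.156)^(1/4) = 83.92 K.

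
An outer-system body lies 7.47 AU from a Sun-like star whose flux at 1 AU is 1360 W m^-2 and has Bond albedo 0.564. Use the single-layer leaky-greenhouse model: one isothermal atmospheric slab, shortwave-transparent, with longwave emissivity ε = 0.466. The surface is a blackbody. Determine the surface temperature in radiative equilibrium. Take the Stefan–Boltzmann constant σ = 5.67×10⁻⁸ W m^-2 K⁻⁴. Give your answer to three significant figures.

88.4 K

Flux at the orbit: S = 1360/(7.47)² = 24.37 W m^-2.
Effective emission temperature (TOA balance): σT_e⁴ = S(1−α)/4 = 2.657 W m^-2 → T_e = 82.73 K.
For a single slab of emissivity ε, T_s⁴ = 2T_e⁴/(2−ε); thus T_s = 82.73·(1.304)^(1/4) = 88.41 K.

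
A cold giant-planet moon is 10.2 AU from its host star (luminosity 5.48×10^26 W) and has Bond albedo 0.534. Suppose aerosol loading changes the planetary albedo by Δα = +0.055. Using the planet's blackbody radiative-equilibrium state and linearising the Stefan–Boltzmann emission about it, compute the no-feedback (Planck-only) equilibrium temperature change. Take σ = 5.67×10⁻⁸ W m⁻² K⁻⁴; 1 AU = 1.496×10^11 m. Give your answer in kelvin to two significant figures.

-2.3 kelvin

Orbital distance: d = 10.2 AU = 1.526×10^12 m.
S = L/(4πd²) = 18.73 W m⁻².
The baseline emission temperature is T_e = 78.76 K.
ΔF = −(S/4)Δα = −(18.73/4)×(+0.055) = -0.2575 W m⁻².
Planck response: λ_P = 4σT_e³ = 4·5.67×10⁻⁸·(78.76)³ = 0.1108 W m⁻²/K.
Hence the no-feedback warming is ΔF/(4σT_e³) = -2.32 K.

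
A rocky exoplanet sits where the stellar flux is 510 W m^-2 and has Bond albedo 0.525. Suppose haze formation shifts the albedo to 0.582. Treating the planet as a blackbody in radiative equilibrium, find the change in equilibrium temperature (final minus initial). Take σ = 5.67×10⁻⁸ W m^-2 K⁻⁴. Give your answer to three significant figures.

Before: T₁ = [510.0·0.475/(4σ)]^(1/4) = 180.8 K.
With α = 0.582, T₂ = 175.1 K.
Change: 175.1 − 180.8 = -5.686 K.

-5.69 kelvin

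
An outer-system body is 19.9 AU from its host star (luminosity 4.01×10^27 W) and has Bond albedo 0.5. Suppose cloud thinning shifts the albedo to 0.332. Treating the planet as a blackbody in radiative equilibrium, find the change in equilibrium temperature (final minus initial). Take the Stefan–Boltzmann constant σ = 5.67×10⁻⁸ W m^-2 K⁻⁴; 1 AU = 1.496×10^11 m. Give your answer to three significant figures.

d = 19.9 × 1.496×10^11 m = 2.977×10^12 m.
Spreading L over a sphere of radius d: S = 4.01×10^27/(4π·2.98×10^12²) = 36.01 W m^-2.
Before: T₁ = [36.01·0.5/(4σ)]^(1/4) = 94.39 K.
Final:   T₂ = [S(1−0.332)/(4σ)]^(1/4) = 101.5 K.
ΔT = T₂ − T₁ = 7.089 K.

7.09 kelvin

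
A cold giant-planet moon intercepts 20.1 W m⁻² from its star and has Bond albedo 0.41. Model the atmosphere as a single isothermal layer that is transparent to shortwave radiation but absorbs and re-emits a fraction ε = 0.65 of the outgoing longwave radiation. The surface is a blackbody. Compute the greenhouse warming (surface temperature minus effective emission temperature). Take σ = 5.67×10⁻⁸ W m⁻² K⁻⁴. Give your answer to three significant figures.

8.78 K

At the top of the atmosphere, σT_e⁴ = S(1−α)/4 = 2.965 W m⁻², giving T_e = 85.04 K.
Surface balance with a leaky layer gives σT_s⁴ = σT_e⁴·2/(2−ε), so T_s = T_e·[2/(2−0.65)]^(1/4) = 93.82 K.
T_s − T_e = 93.82 − 85.04 = 8.780 K.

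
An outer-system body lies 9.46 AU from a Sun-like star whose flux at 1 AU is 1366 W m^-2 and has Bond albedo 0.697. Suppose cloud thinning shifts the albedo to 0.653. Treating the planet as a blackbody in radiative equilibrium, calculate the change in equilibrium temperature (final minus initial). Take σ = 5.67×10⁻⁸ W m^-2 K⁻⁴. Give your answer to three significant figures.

2.32 K

Irradiance scales as 1/d², so S = 1366 W m^-2 × (1/9.46)² = 15.26 W m^-2.
With α = 0.697, T₁ = 67.20 K.
With α = 0.653, T₂ = 69.52 K.
ΔT = T₂ − T₁ = 2.317 K.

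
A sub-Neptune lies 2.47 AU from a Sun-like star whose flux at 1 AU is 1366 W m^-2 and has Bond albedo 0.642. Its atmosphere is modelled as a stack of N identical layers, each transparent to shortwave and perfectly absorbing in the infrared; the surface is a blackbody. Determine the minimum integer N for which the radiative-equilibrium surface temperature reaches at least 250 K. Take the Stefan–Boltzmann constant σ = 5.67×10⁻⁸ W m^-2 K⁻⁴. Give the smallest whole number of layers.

Irradiance scales as 1/d², so S = 1366 W m^-2 × (1/2.47)² = 223.9 W m^-2.
The effective emission temperature is T_e = [S(1−α)/(4σ)]^¼ = 137.1 K.
Need (N+1)T_e⁴ ≥ T_s⁴, i.e. N+1 ≥ (250/137.1)⁴ = 11.053.
So N ≥ 10.053; the smallest integer is N = 11.

11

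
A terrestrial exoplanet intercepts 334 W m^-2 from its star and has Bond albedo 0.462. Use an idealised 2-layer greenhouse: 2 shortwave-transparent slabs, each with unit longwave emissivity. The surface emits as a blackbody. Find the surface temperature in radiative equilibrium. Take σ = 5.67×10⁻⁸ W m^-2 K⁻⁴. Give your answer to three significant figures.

The effective emission temperature is T_e = [S(1−α)/(4σ)]^¼ = 167.8 K.
For an N-layer opaque stack, T_s⁴ = (N+1)T_e⁴, hence T_s = (3)^(1/4)×167.8 K = 220.8 K.

221 K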